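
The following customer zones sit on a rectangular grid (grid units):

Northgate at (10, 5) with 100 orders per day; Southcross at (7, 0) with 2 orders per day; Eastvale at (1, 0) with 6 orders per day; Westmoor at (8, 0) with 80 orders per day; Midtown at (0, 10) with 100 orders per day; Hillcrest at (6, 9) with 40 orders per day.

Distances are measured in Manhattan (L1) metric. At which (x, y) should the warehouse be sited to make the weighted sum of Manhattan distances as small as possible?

Manhattan distance separates: Σwᵢ(|x−xᵢ|+|y−yᵢ|) = Σwᵢ|x−xᵢ| + Σwᵢ|y−yᵢ|, so x and y are optimised independently as 1-D weighted medians.
Total weight W = 328; half = 164.
x-coordinate, sorted with cumulative weight:
  x=0 (Midtown, w=100) cum 100
  x=1 (Eastvale, w=6) cum 106
  x=6 (Hillcrest, w=40) cum 146
  x=7 (Southcross, w=2) cum 148
  x=8 (Westmoor, w=80) cum 228  ← median
  x=10 (Northgate, w=100) cum 328
⇒ x* = 8
y-coordinate, sorted with cumulative weight:
  y=0 (Southcross, w=2) cum 2
  y=0 (Eastvale, w=6) cum 8
  y=0 (Westmoor, w=80) cum 88
  y=5 (Northgate, w=100) cum 188  ← median
  y=9 (Hillcrest, w=40) cum 228
  y=10 (Midtown, w=100) cum 328
⇒ y* = 5

(8, 5)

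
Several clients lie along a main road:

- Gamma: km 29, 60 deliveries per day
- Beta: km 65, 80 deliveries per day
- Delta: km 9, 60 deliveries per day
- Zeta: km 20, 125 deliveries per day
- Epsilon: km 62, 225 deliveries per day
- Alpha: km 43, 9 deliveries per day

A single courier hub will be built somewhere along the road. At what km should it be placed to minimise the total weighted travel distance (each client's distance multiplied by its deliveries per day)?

For a sum of weighted absolute distances on a line, the optimum is the weighted median (not the mean). Total weight W = 559; half-weight = 279.5.
Sort by position and accumulate weight:
  km 9 (Delta, w=60) → cum 60
  km 20 (Zeta, w=125) → cum 185
  km 29 (Gamma, w=60) → cum 245
  km 43 (Alpha, w=9) → cum 254
  km 62 (Epsilon, w=225) → cum 479  ≥ 279.5 → median here
  km 65 (Beta, w=80) → cum 559
Optimal location: km 62.

x = 62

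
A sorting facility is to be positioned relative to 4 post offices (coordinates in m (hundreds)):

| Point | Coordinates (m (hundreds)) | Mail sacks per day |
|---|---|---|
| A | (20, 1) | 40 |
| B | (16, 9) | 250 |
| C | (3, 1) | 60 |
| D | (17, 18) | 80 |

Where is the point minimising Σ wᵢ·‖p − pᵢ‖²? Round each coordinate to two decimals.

(14.74, 8.81)

The minimiser of Σwᵢ‖p−pᵢ‖² is the weighted centroid p* = (Σwᵢpᵢ)/(Σwᵢ).
Σwᵢ = 430.
Σwᵢxᵢ = 40·20 + 250·16 + 60·3 + 80·17 = 6340.
Σwᵢyᵢ = 40·1 + 250·9 + 60·1 + 80·18 = 3790.
x* = 6340/430 = 14.74, y* = 3790/430 = 8.81.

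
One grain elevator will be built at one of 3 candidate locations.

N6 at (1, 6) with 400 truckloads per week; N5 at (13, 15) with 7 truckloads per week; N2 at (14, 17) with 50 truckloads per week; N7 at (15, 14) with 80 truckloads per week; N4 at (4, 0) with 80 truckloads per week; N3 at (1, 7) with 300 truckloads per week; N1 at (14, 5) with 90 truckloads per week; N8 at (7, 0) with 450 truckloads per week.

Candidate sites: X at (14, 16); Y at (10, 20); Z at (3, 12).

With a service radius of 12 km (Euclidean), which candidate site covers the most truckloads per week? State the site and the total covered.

Z, covering 707

Coverage radius r = 12 km; a point is covered iff (Δx)²+(Δy)² ≤ 12² = 144.
  X (14, 16): covers {N5, N2, N7, N1} → 227
  Y (10, 20): covers {N5, N2, N7} → 137
  Z (3, 12): covers {N6, N5, N3} → 707
Maximum coverage at Z: 707 truckloads per week.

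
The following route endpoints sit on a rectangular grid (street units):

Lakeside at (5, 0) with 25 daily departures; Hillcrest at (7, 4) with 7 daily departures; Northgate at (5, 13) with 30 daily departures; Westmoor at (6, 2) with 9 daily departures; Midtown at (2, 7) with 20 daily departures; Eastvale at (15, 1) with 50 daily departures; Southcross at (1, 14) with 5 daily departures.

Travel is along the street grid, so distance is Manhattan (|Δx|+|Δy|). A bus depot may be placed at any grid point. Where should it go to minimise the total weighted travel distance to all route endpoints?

Manhattan distance separates: Σwᵢ(|x−xᵢ|+|y−yᵢ|) = Σwᵢ|x−xᵢ| + Σwᵢ|y−yᵢ|, so x and y are optimised independently as 1-D weighted medians.
Total weight W = 146; half = 73.
x-coordinate, sorted with cumulative weight:
  x=1 (Southcross, w=5) cum 5
  x=2 (Midtown, w=20) cum 25
  x=5 (Lakeside, w=25) cum 50
  x=5 (Northgate, w=30) cum 80  ← median
  x=6 (Westmoor, w=9) cum 89
  x=7 (Hillcrest, w=7) cum 96
  x=15 (Eastvale, w=50) cum 146
⇒ x* = 5
y-coordinate, sorted with cumulative weight:
  y=0 (Lakeside, w=25) cum 25
  y=1 (Eastvale, w=50) cum 75  ← median
  y=2 (Westmoor, w=9) cum 84
  y=4 (Hillcrest, w=7) cum 91
  y=7 (Midtown, w=20) cum 111
  y=13 (Northgate, w=30) cum 141
  y=14 (Southcross, w=5) cum 146
⇒ y* = 1

(5, 1)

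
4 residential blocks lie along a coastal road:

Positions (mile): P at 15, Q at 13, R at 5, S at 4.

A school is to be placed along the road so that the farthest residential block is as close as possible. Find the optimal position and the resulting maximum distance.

location 9.5, max distance 5.5

The 1-center on a line is the midpoint of the two extreme points: leftmost at 4, rightmost at 15.
Optimal location = (4 + 15)/2 = 9.5; maximum distance = (15 − 4)/2 = 5.5.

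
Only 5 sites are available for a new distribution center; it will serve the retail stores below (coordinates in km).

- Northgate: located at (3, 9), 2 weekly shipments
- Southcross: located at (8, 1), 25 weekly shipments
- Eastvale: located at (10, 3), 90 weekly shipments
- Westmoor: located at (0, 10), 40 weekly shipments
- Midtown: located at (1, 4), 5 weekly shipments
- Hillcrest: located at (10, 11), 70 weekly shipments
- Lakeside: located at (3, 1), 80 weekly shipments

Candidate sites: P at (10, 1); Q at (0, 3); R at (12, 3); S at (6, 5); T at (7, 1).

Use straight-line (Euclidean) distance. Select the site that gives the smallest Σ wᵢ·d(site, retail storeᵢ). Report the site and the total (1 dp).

S, total 1767.0 km

Total weighted distance at each candidate:
  P (10, 1): total = 2096.8
  Q (0, 3): total = 2591.5
  R (12, 3): total = 2239.2
  S (6, 5): total = 1767.0
  T (7, 1): total = 1907.8
Minimum is at S with total 1767.0 km.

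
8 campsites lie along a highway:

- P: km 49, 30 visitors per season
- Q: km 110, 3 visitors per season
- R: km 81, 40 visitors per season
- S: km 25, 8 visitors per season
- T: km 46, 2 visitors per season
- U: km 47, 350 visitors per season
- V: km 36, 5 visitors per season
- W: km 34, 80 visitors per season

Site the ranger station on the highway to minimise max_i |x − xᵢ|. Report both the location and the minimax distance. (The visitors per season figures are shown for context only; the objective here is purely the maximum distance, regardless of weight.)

location 67.5, max distance 42.5

The 1-center on a line is the midpoint of the two extreme points: leftmost at 25, rightmost at 110.
Optimal location = (25 + 110)/2 = 67.5; maximum distance = (110 − 25)/2 = 42.5.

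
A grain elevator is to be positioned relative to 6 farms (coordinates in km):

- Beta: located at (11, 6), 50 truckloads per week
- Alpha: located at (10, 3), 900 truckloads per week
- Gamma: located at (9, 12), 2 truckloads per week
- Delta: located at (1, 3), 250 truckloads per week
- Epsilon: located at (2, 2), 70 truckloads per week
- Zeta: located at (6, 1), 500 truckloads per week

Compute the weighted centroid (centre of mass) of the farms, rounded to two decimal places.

(7.31, 2.49)

The minimiser of Σwᵢ‖p−pᵢ‖² is the weighted centroid p* = (Σwᵢpᵢ)/(Σwᵢ).
Σwᵢ = 1772.
Σwᵢxᵢ = 50·11 + 900·10 + 2·9 + 250·1 + 70·2 + 500·6 = 12958.
Σwᵢyᵢ = 50·6 + 900·3 + 2·12 + 250·3 + 70·2 + 500·1 = 4414.
x* = 12958/1772 = 7.31, y* = 4414/1772 = 2.49.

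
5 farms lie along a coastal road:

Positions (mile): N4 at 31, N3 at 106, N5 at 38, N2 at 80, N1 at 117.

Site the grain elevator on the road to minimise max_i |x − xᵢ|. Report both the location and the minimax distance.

The 1-center on a line is the midpoint of the two extreme points: leftmost at 31, rightmost at 117.
Optimal location = (31 + 117)/2 = 74; maximum distance = (117 − 31)/2 = 43.

location 74, max distance 43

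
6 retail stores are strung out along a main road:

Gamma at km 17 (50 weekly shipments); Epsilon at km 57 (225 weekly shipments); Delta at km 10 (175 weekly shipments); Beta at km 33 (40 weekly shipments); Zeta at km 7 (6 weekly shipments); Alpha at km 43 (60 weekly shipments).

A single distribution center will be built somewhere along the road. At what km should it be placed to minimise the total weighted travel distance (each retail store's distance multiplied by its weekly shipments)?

x = 43

For a sum of weighted absolute distances on a line, the optimum is the weighted median (not the mean). Total weight W = 556; half-weight = 278.
Sort by position and accumulate weight:
  km 7 (Zeta, w=6) → cum 6
  km 10 (Delta, w=175) → cum 181
  km 17 (Gamma, w=50) → cum 231
  km 33 (Beta, w=40) → cum 271
  km 43 (Alpha, w=60) → cum 331  ≥ 278 → median here
  km 57 (Epsilon, w=225) → cum 556
Optimal location: km 43.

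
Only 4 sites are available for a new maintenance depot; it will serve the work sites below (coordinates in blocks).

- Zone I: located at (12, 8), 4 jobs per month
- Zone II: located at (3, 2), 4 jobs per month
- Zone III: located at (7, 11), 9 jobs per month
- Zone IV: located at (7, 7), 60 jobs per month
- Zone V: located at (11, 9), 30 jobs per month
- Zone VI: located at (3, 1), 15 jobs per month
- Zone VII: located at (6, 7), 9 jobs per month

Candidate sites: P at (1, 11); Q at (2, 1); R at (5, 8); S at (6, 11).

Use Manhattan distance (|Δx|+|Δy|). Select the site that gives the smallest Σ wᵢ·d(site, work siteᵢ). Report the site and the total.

R, total 648 blocks

Total weighted distance at each candidate:
  P (1, 11): total = 1375
  Q (2, 1): total = 1486
  R (5, 8): total = 648
  S (6, 11): total = 834
Minimum is at R with total 648 blocks.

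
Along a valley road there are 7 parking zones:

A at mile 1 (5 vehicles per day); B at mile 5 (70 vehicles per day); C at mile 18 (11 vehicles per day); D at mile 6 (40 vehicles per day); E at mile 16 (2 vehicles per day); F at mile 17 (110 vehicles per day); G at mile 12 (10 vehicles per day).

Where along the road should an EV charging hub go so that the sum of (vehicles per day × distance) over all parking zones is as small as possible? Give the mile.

For a sum of weighted absolute distances on a line, the optimum is the weighted median (not the mean). Total weight W = 248; half-weight = 124.
Sort by position and accumulate weight:
  mile 1 (A, w=5) → cum 5
  mile 5 (B, w=70) → cum 75
  mile 6 (D, w=40) → cum 115
  mile 12 (G, w=10) → cum 125  ≥ 124 → median here
  mile 16 (E, w=2) → cum 127
  mile 17 (F, w=110) → cum 237
  mile 18 (C, w=11) → cum 248
Optimal location: mile 12.

x = 12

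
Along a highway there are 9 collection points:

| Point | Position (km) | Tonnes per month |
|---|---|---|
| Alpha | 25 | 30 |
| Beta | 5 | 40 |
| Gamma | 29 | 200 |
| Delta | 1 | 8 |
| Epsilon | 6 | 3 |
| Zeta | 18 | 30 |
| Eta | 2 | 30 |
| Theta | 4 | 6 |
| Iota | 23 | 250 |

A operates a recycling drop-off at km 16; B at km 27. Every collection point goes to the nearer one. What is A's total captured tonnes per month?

117

The indifferent point is the midpoint (16+27)/2 = 21.5; collection points left of it (closer to A at 16) go to A, those right go to B.
  Delta at 1 (w=8) → A
  Eta at 2 (w=30) → A
  Theta at 4 (w=6) → A
  Beta at 5 (w=40) → A
  Epsilon at 6 (w=3) → A
  Zeta at 18 (w=30) → A
  Iota at 23 (w=250) → B
  Alpha at 25 (w=30) → B
  Gamma at 29 (w=200) → B
A captures 117; B captures 480.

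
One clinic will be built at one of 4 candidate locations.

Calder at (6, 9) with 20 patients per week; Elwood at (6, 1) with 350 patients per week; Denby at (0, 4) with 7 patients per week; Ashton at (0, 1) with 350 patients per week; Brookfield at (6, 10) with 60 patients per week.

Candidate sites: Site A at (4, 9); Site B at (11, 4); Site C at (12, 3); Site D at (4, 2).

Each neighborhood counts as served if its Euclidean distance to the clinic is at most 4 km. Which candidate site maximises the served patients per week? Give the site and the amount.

Coverage radius r = 4 km; a point is covered iff (Δx)²+(Δy)² ≤ 4² = 16.
  Site A (4, 9): covers {Calder, Brookfield} → 80
  Site B (11, 4): covers {none} → 0
  Site C (12, 3): covers {none} → 0
  Site D (4, 2): covers {Elwood} → 350
Maximum coverage at Site D: 350 patients per week.

Site D, covering 350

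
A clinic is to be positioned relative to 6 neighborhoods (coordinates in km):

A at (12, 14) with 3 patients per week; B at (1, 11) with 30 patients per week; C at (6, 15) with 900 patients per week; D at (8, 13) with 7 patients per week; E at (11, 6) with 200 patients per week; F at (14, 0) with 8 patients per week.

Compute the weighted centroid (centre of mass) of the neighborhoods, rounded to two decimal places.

(6.82, 13.21)

The minimiser of Σwᵢ‖p−pᵢ‖² is the weighted centroid p* = (Σwᵢpᵢ)/(Σwᵢ).
Σwᵢ = 1148.
Σwᵢxᵢ = 3·12 + 30·1 + 900·6 + 7·8 + 200·11 + 8·14 = 7834.
Σwᵢyᵢ = 3·14 + 30·11 + 900·15 + 7·13 + 200·6 + 8·0 = 15163.
x* = 7834/1148 = 6.82, y* = 15163/1148 = 13.21.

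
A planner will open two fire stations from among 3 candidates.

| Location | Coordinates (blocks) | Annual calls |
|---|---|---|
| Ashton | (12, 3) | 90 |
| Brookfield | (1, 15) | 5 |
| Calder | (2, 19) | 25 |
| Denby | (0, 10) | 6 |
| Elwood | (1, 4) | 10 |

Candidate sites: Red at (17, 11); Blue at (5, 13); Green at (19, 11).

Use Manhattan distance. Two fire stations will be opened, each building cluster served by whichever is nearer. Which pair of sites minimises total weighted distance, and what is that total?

{Red, Blue}, total 1603

Evaluate every pair (each demand assigned to the nearer of the two):
  {Red, Blue}: total = 1603
  {Blue, Green}: total = 1783
  {Red, Green}: total = 2183
Best pair: {Red, Blue} with total 1603.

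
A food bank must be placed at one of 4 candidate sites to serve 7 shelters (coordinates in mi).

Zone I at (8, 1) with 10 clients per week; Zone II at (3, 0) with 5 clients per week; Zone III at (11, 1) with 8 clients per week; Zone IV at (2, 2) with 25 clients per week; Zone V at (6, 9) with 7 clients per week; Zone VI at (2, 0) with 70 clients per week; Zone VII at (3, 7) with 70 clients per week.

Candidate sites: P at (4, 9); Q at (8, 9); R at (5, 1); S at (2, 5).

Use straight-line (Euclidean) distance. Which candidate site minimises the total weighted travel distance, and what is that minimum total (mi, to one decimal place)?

Total weighted distance at each candidate:
  P (4, 9): total = 1217.7
  Q (8, 9): total = 1578.4
  R (5, 1): total = 888.8
  S (2, 5): total = 797.5
Minimum is at S with total 797.5 mi.

S, total 797.5 mi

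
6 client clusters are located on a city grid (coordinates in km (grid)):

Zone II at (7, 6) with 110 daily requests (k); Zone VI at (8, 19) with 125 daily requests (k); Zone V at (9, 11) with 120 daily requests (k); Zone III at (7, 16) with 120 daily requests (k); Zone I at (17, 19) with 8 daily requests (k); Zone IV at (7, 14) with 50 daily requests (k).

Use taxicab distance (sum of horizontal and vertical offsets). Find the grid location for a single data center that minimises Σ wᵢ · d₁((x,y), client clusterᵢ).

(7, 14)

Manhattan distance separates: Σwᵢ(|x−xᵢ|+|y−yᵢ|) = Σwᵢ|x−xᵢ| + Σwᵢ|y−yᵢ|, so x and y are optimised independently as 1-D weighted medians.
Total weight W = 533; half = 266.5.
x-coordinate, sorted with cumulative weight:
  x=7 (Zone II, w=110) cum 110
  x=7 (Zone III, w=120) cum 230
  x=7 (Zone IV, w=50) cum 280  ← median
  x=8 (Zone VI, w=125) cum 405
  x=9 (Zone V, w=120) cum 525
  x=17 (Zone I, w=8) cum 533
⇒ x* = 7
y-coordinate, sorted with cumulative weight:
  y=6 (Zone II, w=110) cum 110
  y=11 (Zone V, w=120) cum 230
  y=14 (Zone IV, w=50) cum 280  ← median
  y=16 (Zone III, w=120) cum 400
  y=19 (Zone VI, w=125) cum 525
  y=19 (Zone I, w=8) cum 533
⇒ y* = 14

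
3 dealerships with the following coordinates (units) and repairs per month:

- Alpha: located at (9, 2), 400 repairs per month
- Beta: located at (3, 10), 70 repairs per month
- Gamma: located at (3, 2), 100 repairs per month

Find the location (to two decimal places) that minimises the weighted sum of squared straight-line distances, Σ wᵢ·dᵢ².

(7.21, 2.98)

The minimiser of Σwᵢ‖p−pᵢ‖² is the weighted centroid p* = (Σwᵢpᵢ)/(Σwᵢ).
Σwᵢ = 570.
Σwᵢxᵢ = 400·9 + 70·3 + 100·3 = 4110.
Σwᵢyᵢ = 400·2 + 70·10 + 100·2 = 1700.
x* = 4110/570 = 7.21, y* = 1700/570 = 2.98.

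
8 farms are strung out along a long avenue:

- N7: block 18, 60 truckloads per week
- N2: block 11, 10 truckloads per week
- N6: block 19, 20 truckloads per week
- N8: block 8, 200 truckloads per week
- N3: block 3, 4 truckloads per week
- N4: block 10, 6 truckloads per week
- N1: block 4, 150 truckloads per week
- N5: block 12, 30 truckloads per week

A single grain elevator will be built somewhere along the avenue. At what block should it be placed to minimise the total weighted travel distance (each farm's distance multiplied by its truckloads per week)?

For a sum of weighted absolute distances on a line, the optimum is the weighted median (not the mean). Total weight W = 480; half-weight = 240.
Sort by position and accumulate weight:
  block 3 (N3, w=4) → cum 4
  block 4 (N1, w=150) → cum 154
  block 8 (N8, w=200) → cum 354  ≥ 240 → median here
  block 10 (N4, w=6) → cum 360
  block 11 (N2, w=10) → cum 370
  block 12 (N5, w=30) → cum 400
  block 18 (N7, w=60) → cum 460
  block 19 (N6, w=20) → cum 480
Optimal location: block 8.

x = 8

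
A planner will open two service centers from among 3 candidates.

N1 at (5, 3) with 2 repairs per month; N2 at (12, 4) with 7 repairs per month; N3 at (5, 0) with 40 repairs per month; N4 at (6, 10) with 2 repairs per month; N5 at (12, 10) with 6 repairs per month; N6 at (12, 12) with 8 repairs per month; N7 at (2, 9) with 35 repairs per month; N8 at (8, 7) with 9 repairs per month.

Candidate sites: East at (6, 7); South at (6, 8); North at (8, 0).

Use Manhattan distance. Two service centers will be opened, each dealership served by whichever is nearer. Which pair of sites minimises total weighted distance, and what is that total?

{South, North}, total 522

Evaluate every pair (each demand assigned to the nearer of the two):
  {South, North}: total = 522
  {East, North}: total = 562
  {East, South}: total = 718
Best pair: {South, North} with total 522.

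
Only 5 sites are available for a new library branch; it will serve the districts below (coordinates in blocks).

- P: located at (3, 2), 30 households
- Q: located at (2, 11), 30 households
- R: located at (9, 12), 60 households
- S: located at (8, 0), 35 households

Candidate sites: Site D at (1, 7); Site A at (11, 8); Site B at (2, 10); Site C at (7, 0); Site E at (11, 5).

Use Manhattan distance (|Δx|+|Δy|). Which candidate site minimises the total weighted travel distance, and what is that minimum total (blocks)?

Site B, total 1400 blocks

Total weighted distance at each candidate:
  Site D (1, 7): total = 1630
  Site A (11, 8): total = 1525
  Site B (2, 10): total = 1400
  Site C (7, 0): total = 1535
  Site E (11, 5): total = 1600
Minimum is at Site B with total 1400 blocks.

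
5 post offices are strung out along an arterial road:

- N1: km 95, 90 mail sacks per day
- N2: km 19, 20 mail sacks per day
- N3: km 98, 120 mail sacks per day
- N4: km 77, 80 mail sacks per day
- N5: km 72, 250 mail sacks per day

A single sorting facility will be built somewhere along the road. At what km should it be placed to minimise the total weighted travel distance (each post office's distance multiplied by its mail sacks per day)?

x = 77

For a sum of weighted absolute distances on a line, the optimum is the weighted median (not the mean). Total weight W = 560; half-weight = 280.
Sort by position and accumulate weight:
  km 19 (N2, w=20) → cum 20
  km 72 (N5, w=250) → cum 270
  km 77 (N4, w=80) → cum 350  ≥ 280 → median here
  km 95 (N1, w=90) → cum 440
  km 98 (N3, w=120) → cum 560
Optimal location: km 77.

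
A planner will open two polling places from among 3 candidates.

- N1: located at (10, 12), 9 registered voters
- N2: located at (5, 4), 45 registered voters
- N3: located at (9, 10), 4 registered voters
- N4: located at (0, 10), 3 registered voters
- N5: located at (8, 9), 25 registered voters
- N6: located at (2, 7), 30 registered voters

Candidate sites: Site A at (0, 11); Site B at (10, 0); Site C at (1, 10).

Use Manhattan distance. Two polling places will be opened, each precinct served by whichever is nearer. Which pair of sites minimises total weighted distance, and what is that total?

Evaluate every pair (each demand assigned to the nearer of the two):
  {Site B, Site C}: total = 859
  {Site A, Site C}: total = 904
  {Site A, Site B}: total = 977
Best pair: {Site B, Site C} with total 859.

{Site B, Site C}, total 859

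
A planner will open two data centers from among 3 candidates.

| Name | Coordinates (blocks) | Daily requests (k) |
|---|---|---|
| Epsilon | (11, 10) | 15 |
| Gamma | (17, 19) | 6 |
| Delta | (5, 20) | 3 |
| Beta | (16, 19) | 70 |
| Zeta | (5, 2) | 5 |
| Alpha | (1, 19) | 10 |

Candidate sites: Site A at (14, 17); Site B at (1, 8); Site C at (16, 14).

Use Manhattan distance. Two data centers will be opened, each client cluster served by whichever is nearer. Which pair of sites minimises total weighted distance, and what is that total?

Evaluate every pair (each demand assigned to the nearer of the two):
  {Site A, Site B}: total = 656
  {Site B, Site C}: total = 729
  {Site A, Site C}: total = 746
Best pair: {Site A, Site B} with total 656.

{Site A, Site B}, total 656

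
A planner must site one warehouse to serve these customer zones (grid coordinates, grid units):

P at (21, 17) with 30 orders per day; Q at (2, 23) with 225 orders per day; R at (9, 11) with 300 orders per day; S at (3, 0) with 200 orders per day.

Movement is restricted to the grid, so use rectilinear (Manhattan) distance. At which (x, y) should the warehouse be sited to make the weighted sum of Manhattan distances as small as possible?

Manhattan distance separates: Σwᵢ(|x−xᵢ|+|y−yᵢ|) = Σwᵢ|x−xᵢ| + Σwᵢ|y−yᵢ|, so x and y are optimised independently as 1-D weighted medians.
Total weight W = 755; half = 377.5.
x-coordinate, sorted with cumulative weight:
  x=2 (Q, w=225) cum 225
  x=3 (S, w=200) cum 425  ← median
  x=9 (R, w=300) cum 725
  x=21 (P, w=30) cum 755
⇒ x* = 3
y-coordinate, sorted with cumulative weight:
  y=0 (S, w=200) cum 200
  y=11 (R, w=300) cum 500  ← median
  y=17 (P, w=30) cum 530
  y=23 (Q, w=225) cum 755
⇒ y* = 11

(3, 11)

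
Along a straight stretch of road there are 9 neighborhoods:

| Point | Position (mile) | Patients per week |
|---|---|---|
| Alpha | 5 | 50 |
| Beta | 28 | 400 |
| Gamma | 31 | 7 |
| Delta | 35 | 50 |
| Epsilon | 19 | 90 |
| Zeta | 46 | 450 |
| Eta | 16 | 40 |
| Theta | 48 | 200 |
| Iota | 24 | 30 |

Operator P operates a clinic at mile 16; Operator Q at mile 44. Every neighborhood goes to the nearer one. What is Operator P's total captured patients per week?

The indifferent point is the midpoint (16+44)/2 = 30; neighborhoods left of it (closer to Operator P at 16) go to Operator P, those right go to Operator Q.
  Alpha at 5 (w=50) → Operator P
  Eta at 16 (w=40) → Operator P
  Epsilon at 19 (w=90) → Operator P
  Iota at 24 (w=30) → Operator P
  Beta at 28 (w=400) → Operator P
  Gamma at 31 (w=7) → Operator Q
  Delta at 35 (w=50) → Operator Q
  Zeta at 46 (w=450) → Operator Q
  Theta at 48 (w=200) → Operator Q
Operator P captures 610; Operator Q captures 707.

610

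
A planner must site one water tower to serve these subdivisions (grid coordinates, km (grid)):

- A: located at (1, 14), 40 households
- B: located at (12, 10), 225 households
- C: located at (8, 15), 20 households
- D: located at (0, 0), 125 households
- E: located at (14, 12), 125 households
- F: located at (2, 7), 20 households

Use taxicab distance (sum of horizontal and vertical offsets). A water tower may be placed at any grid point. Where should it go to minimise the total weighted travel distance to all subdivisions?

(12, 10)

Manhattan distance separates: Σwᵢ(|x−xᵢ|+|y−yᵢ|) = Σwᵢ|x−xᵢ| + Σwᵢ|y−yᵢ|, so x and y are optimised independently as 1-D weighted medians.
Total weight W = 555; half = 277.5.
x-coordinate, sorted with cumulative weight:
  x=0 (D, w=125) cum 125
  x=1 (A, w=40) cum 165
  x=2 (F, w=20) cum 185
  x=8 (C, w=20) cum 205
  x=12 (B, w=225) cum 430  ← median
  x=14 (E, w=125) cum 555
⇒ x* = 12
y-coordinate, sorted with cumulative weight:
  y=0 (D, w=125) cum 125
  y=7 (F, w=20) cum 145
  y=10 (B, w=225) cum 370  ← median
  y=12 (E, w=125) cum 495
  y=14 (A, w=40) cum 535
  y=15 (C, w=20) cum 555
⇒ y* = 10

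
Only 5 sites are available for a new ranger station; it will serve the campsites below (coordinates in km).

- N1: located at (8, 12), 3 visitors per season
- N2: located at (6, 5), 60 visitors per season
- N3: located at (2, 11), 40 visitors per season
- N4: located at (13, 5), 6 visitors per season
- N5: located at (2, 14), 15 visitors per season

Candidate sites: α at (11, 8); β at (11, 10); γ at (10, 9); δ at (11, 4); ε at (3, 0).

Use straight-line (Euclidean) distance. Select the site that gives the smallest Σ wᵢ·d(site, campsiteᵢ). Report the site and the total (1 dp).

γ, total 851.6 km

Total weighted distance at each candidate:
  α (11, 8): total = 928.2
  β (11, 10): total = 977.3
  γ (10, 9): total = 851.6
  δ (11, 4): total = 1002.9
  ε (3, 0): total = 1108.3
Minimum is at γ with total 851.6 km.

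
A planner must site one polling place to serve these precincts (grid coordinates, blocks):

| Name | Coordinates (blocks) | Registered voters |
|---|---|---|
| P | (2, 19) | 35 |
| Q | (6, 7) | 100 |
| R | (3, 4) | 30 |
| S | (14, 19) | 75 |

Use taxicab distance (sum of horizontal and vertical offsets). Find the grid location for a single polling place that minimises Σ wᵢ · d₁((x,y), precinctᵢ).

Manhattan distance separates: Σwᵢ(|x−xᵢ|+|y−yᵢ|) = Σwᵢ|x−xᵢ| + Σwᵢ|y−yᵢ|, so x and y are optimised independently as 1-D weighted medians.
Total weight W = 240; half = 120.
x-coordinate, sorted with cumulative weight:
  x=2 (P, w=35) cum 35
  x=3 (R, w=30) cum 65
  x=6 (Q, w=100) cum 165  ← median
  x=14 (S, w=75) cum 240
⇒ x* = 6
y-coordinate, sorted with cumulative weight:
  y=4 (R, w=30) cum 30
  y=7 (Q, w=100) cum 130  ← median
  y=19 (P, w=35) cum 165
  y=19 (S, w=75) cum 240
⇒ y* = 7

(6, 7)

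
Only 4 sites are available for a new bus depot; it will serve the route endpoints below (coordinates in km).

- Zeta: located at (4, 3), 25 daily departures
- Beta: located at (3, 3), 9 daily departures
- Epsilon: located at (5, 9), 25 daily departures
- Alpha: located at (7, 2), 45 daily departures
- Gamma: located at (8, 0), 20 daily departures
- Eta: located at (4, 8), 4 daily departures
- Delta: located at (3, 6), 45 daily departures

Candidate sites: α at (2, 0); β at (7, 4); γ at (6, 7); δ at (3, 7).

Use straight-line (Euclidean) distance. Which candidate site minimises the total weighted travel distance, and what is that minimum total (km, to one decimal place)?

β, total 644.5 km

Total weighted distance at each candidate:
  α (2, 0): total = 1024.8
  β (7, 4): total = 644.5
  γ (6, 7): total = 739.0
  δ (3, 7): total = 720.6
Minimum is at β with total 644.5 km.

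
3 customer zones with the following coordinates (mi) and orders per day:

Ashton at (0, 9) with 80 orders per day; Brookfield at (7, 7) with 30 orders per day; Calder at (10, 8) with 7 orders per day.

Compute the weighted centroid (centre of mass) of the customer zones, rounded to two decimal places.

The minimiser of Σwᵢ‖p−pᵢ‖² is the weighted centroid p* = (Σwᵢpᵢ)/(Σwᵢ).
Σwᵢ = 117.
Σwᵢxᵢ = 80·0 + 30·7 + 7·10 = 280.
Σwᵢyᵢ = 80·9 + 30·7 + 7·8 = 986.
x* = 280/117 = 2.39, y* = 986/117 = 8.43.

(2.39, 8.43)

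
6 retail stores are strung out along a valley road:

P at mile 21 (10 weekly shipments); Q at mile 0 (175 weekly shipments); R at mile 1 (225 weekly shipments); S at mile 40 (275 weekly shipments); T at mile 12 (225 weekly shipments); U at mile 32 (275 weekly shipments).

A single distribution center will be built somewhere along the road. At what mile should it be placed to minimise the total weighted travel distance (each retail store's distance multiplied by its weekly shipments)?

For a sum of weighted absolute distances on a line, the optimum is the weighted median (not the mean). Total weight W = 1185; half-weight = 592.5.
Sort by position and accumulate weight:
  mile 0 (Q, w=175) → cum 175
  mile 1 (R, w=225) → cum 400
  mile 12 (T, w=225) → cum 625  ≥ 592.5 → median here
  mile 21 (P, w=10) → cum 635
  mile 32 (U, w=275) → cum 910
  mile 40 (S, w=275) → cum 1185
Optimal location: mile 12.

x = 12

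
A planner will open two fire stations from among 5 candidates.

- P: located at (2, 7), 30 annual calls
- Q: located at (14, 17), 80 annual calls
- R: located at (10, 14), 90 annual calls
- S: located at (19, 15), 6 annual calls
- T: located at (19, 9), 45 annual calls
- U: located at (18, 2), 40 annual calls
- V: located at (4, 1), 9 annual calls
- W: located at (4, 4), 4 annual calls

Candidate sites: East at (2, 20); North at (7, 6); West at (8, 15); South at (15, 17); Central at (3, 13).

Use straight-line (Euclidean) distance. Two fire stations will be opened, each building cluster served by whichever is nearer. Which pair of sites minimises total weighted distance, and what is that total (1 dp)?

Evaluate every pair (each demand assigned to the nearer of the two):
  {North, South}: total = 1722.2
  {West, South}: total = 1800.3
  {South, Central}: total = 1973.1
  {North, West}: total = 2017.9
  {East, South}: total = 2272.4
  {West, Central}: total = 2320.2
  {East, West}: total = 2471.0
  {North, Central}: total = 2907.5
  {East, North}: total = 3093.2
  {East, Central}: total = 3482.8
Best pair: {North, South} with total 1722.2.

{North, South}, total 1722.2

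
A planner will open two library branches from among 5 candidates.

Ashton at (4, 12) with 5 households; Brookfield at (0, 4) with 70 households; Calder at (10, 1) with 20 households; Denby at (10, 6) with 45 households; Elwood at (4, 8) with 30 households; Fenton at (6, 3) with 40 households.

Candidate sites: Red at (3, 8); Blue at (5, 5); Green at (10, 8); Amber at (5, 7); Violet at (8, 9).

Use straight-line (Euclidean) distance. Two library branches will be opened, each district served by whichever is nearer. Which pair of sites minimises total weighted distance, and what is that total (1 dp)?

{Blue, Green}, total 794.7

Evaluate every pair (each demand assigned to the nearer of the two):
  {Blue, Green}: total = 794.7
  {Red, Blue}: total = 847.6
  {Blue, Violet}: total = 856.6
  {Red, Green}: total = 863.9
  {Green, Amber}: total = 871.0
  {Blue, Amber}: total = 871.8
  {Red, Amber}: total = 951.2
  {Amber, Violet}: total = 959.0
  {Red, Violet}: total = 961.0
  {Green, Violet}: total = 1292.1
Best pair: {Blue, Green} with total 794.7.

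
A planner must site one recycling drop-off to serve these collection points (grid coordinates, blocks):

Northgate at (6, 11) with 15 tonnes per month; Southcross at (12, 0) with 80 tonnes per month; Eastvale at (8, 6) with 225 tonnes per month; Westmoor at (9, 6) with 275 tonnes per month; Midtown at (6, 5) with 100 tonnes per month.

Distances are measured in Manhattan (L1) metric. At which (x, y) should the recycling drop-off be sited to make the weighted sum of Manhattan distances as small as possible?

Manhattan distance separates: Σwᵢ(|x−xᵢ|+|y−yᵢ|) = Σwᵢ|x−xᵢ| + Σwᵢ|y−yᵢ|, so x and y are optimised independently as 1-D weighted medians.
Total weight W = 695; half = 347.5.
x-coordinate, sorted with cumulative weight:
  x=6 (Northgate, w=15) cum 15
  x=6 (Midtown, w=100) cum 115
  x=8 (Eastvale, w=225) cum 340
  x=9 (Westmoor, w=275) cum 615  ← median
  x=12 (Southcross, w=80) cum 695
⇒ x* = 9
y-coordinate, sorted with cumulative weight:
  y=0 (Southcross, w=80) cum 80
  y=5 (Midtown, w=100) cum 180
  y=6 (Eastvale, w=225) cum 405  ← median
  y=6 (Westmoor, w=275) cum 680
  y=11 (Northgate, w=15) cum 695
⇒ y* = 6

(9, 6)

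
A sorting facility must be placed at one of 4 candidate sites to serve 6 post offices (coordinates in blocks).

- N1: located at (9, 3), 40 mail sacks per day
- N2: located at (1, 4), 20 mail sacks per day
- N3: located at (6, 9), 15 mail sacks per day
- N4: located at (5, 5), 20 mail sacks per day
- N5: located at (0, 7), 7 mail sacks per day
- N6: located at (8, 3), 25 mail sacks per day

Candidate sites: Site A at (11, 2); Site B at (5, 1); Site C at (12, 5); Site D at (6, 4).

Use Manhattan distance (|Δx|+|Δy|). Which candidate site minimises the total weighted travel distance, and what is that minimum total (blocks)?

Site D, total 513 blocks

Total weighted distance at each candidate:
  Site A (11, 2): total = 932
  Site B (5, 1): total = 797
  Site C (12, 5): total = 978
  Site D (6, 4): total = 513
Minimum is at Site D with total 513 blocks.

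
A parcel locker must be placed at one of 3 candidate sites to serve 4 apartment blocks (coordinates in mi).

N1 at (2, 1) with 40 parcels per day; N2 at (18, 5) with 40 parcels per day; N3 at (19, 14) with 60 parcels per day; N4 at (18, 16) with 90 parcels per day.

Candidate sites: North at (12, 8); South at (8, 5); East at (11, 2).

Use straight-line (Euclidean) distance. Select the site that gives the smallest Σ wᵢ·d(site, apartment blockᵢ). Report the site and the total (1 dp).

North, total 2209.8 mi

Total weighted distance at each candidate:
  North (12, 8): total = 2209.8
  South (8, 5): total = 2879.2
  East (11, 2): total = 2940.9
Minimum is at North with total 2209.8 mi.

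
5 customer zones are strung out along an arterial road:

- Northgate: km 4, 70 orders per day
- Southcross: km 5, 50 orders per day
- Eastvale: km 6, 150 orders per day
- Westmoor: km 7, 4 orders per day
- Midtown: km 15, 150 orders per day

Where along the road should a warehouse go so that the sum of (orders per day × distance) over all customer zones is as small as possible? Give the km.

For a sum of weighted absolute distances on a line, the optimum is the weighted median (not the mean). Total weight W = 424; half-weight = 212.
Sort by position and accumulate weight:
  km 4 (Northgate, w=70) → cum 70
  km 5 (Southcross, w=50) → cum 120
  km 6 (Eastvale, w=150) → cum 270  ≥ 212 → median here
  km 7 (Westmoor, w=4) → cum 274
  km 15 (Midtown, w=150) → cum 424
Optimal location: km 6.

x = 6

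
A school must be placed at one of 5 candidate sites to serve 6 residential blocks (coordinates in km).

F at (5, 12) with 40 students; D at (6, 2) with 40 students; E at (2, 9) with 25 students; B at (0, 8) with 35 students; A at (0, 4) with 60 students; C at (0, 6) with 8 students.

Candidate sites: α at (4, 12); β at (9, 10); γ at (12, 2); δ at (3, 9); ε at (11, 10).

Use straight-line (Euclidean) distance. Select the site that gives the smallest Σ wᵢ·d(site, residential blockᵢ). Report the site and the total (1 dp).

δ, total 968.3 km

Total weighted distance at each candidate:
  α (4, 12): total = 1330.4
  β (9, 10): total = 1747.9
  γ (12, 2): total = 2334.1
  δ (3, 9): total = 968.3
  ε (11, 10): total = 2093.5
Minimum is at δ with total 968.3 km.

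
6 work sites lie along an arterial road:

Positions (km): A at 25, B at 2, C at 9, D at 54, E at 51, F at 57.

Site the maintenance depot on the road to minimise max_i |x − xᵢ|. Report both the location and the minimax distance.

The 1-center on a line is the midpoint of the two extreme points: leftmost at 2, rightmost at 57.
Optimal location = (2 + 57)/2 = 29.5; maximum distance = (57 − 2)/2 = 27.5.

location 29.5, max distance 27.5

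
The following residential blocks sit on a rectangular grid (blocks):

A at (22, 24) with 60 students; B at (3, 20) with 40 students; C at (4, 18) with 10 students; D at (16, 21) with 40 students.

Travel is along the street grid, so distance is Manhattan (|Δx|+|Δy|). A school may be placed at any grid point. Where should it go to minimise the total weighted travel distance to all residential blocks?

(16, 21)

Manhattan distance separates: Σwᵢ(|x−xᵢ|+|y−yᵢ|) = Σwᵢ|x−xᵢ| + Σwᵢ|y−yᵢ|, so x and y are optimised independently as 1-D weighted medians.
Total weight W = 150; half = 75.
x-coordinate, sorted with cumulative weight:
  x=3 (B, w=40) cum 40
  x=4 (C, w=10) cum 50
  x=16 (D, w=40) cum 90  ← median
  x=22 (A, w=60) cum 150
⇒ x* = 16
y-coordinate, sorted with cumulative weight:
  y=18 (C, w=10) cum 10
  y=20 (B, w=40) cum 50
  y=21 (D, w=40) cum 90  ← median
  y=24 (A, w=60) cum 150
⇒ y* = 21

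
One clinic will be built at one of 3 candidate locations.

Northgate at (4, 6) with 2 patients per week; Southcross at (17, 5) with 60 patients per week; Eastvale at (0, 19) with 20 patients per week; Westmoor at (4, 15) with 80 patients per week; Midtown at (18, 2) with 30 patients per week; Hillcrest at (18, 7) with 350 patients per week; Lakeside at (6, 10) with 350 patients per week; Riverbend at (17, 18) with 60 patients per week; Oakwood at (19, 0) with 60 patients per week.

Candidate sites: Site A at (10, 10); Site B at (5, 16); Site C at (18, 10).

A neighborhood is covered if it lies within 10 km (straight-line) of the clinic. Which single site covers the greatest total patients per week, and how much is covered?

Coverage radius r = 10 km; a point is covered iff (Δx)²+(Δy)² ≤ 10² = 100.
  Site A (10, 10): covers {Northgate, Southcross, Westmoor, Hillcrest, Lakeside} → 842
  Site B (5, 16): covers {Eastvale, Westmoor, Lakeside} → 450
  Site C (18, 10): covers {Southcross, Midtown, Hillcrest, Riverbend} → 500
Maximum coverage at Site A: 842 patients per week.

Site A, covering 842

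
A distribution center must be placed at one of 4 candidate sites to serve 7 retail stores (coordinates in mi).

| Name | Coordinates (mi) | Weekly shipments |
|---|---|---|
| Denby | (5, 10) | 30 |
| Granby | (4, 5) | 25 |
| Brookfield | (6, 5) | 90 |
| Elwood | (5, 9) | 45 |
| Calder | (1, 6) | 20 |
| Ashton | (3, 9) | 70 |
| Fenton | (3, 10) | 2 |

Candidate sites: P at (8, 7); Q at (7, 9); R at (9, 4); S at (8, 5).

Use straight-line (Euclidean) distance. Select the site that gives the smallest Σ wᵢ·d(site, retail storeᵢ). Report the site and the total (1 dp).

Q, total 1075.6 mi

Total weighted distance at each candidate:
  P (8, 7): total = 1185.9
  Q (7, 9): total = 1075.6
  R (9, 4): total = 1645.2
  S (8, 5): total = 1283.7
Minimum is at Q with total 1075.6 mi.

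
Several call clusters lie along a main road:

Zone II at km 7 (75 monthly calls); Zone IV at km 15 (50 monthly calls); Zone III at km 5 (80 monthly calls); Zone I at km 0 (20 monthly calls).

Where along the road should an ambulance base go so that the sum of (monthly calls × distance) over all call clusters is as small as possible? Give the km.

For a sum of weighted absolute distances on a line, the optimum is the weighted median (not the mean). Total weight W = 225; half-weight = 112.5.
Sort by position and accumulate weight:
  km 0 (Zone I, w=20) → cum 20
  km 5 (Zone III, w=80) → cum 100
  km 7 (Zone II, w=75) → cum 175  ≥ 112.5 → median here
  km 15 (Zone IV, w=50) → cum 225
Optimal location: km 7.

x = 7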